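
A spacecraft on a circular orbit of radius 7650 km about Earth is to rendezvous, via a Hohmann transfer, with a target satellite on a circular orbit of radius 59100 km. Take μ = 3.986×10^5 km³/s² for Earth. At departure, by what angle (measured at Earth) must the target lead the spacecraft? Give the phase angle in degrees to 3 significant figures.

φ = 104°

Transfer-ellipse semi-major axis a_t = (r₁ + r₂)/2 = (7650 + 59100)/2 = 33375 km.
The half-period of the transfer ellipse is t = π√(a_t³/μ) = 30340 s.
Target angular speed ω₂ = √(μ/r₂³) = 4.3943×10^-5 rad/s.
Angle swept by the target during transfer: ω₂·t = 1.3332 rad = 76.39°.
Arrival is 180° from departure on the ellipse, so φ = 180° − 76.39° = 104°.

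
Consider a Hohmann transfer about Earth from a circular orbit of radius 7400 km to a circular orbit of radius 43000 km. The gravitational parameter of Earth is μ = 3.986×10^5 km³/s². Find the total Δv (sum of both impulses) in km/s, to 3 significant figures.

Δv = 3.64 km/s

Semi-major axis of the transfer orbit: a_t = (7400 + 43000)/2 = 25200 km.
At r₁ the circular-orbit speed is v₁ = √(μ/r₁) = 7.339 km/s.
On the transfer ellipse at r₁, vis-viva equation gives v_p = √[μ(2/r₁ − 1/a_t)] = 9.587 km/s.
First burn Δv₁ = |v_p − v₁| = 2.248 km/s.
Circular speed at r₂: v₂ = √(μ/r₂) = 3.045 km/s.
Transfer-orbit speed at r₂: v_a = √[μ(2/r₂ − 1/a_t)] = 1.650 km/s.
Second burn Δv₂ = |v₂ − v_a| = 1.395 km/s.
Total Δv = Δv₁ + Δv₂ = 3.643 km/s.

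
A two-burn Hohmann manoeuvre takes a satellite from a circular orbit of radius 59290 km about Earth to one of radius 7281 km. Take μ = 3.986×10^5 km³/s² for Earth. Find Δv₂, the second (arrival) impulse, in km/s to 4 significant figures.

Δv₂ = 2.476 km/s

Semi-major axis of the transfer orbit: a_t = (59290 + 7281)/2 = 33285.5 km.
On the circular orbit at r = 7281 km, v_c = √(μ/r) = 7.399 km/s.
Transfer-orbit speed at the same r (vis-viva, a = a_t): v_t = √[μ(2/r − 1/a_t)] = 9.875 km/s.
Δv₂ = |v_t − v_c| = |9.875 − 7.399| = 2.476 km/s.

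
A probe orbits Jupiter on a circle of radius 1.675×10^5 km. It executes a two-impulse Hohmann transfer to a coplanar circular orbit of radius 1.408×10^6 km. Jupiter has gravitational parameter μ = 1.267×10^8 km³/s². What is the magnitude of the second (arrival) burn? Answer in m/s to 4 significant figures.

Transfer-ellipse semi-major axis a_t = (r₁ + r₂)/2 = (1.675×10^5 + 1.408×10^6)/2 = 7.8775×10^5 km.
On the circular orbit at r = 1.408×10^6 km, v_c = √(μ/r) = 9.486 km/s.
Vis-viva on the transfer ellipse at r = 1.408×10^6 km gives v_t = √[μ(2/r − 1/a_t)] = 4.374 km/s.
Δv₂ = |v_t − v_c| = |4.374 − 9.486| = 5.112 km/s.

Δv₂ = 5112 m/s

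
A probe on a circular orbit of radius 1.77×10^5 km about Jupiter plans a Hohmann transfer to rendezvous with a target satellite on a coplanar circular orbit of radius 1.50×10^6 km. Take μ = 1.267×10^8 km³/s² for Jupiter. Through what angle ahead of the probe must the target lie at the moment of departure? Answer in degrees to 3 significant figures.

Semi-major axis of the transfer orbit: a_t = (1.770×10^5 + 1.500×10^6)/2 = 8.385×10^5 km.
Transfer time t = π√(a_t³/μ) = 2.143×10^5 s.
Target angular speed ω₂ = √(μ/r₂³) = 6.127×10^-6 rad/s.
Angle swept by the target during transfer: ω₂·t = 1.313 rad = 75.23°.
The probe traverses 180° on the transfer ellipse, so the target must lead by 180° − 75.23° = 105°.

φ = 105°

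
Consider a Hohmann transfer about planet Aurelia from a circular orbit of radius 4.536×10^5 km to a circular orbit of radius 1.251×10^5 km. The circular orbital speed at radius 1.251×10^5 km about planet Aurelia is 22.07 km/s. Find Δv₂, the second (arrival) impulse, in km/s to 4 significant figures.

Δv₂ = 5.563 km/s

From the circular-orbit relation v² = μ/r at r = 1.251×10^5 km: μ = v²r = (22.07)² × 1.251×10^5 = 6.09343×10^7 km³/s².
Transfer-ellipse semi-major axis a_t = (r₁ + r₂)/2 = (4.536×10^5 + 1.251×10^5)/2 = 2.8935×10^5 km.
On the circular orbit at r = 1.251×10^5 km, v_c = √(μ/r) = 22.070 km/s.
Transfer-orbit speed at the same r (vis-viva, a = a_t): v_t = √[μ(2/r − 1/a_t)] = 27.633 km/s.
Δv₂ = |v_t − v_c| = |27.633 − 22.070| = 5.563 km/s.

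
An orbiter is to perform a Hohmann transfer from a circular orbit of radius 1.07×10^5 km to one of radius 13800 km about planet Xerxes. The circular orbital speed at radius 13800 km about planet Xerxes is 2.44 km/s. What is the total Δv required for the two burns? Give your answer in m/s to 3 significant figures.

Δv = 1270 m/s

From the circular-orbit relation v² = μ/r at r = 13800 km: μ = v²r = (2.44)² × 13800 = 82159.7 km³/s².
Semi-major axis of the transfer orbit: a_t = (1.070×10^5 + 13800)/2 = 60400 km.
Circular speed at r₁: v₁ = √(μ/r₁) = √(82159.7/1.070×10^5) = 0.8763 km/s.
Transfer-orbit speed at r₁ (vis-viva): v_a = √[μ(2/r₁ − 1/a_t)] = 0.4189 km/s.
First burn Δv₁ = |v_a − v₁| = 0.4574 km/s.
At r₂, v₂ = √(μ/r₂) = 2.4400 km/s.
Transfer-orbit speed at r₂: v_p = √[μ(2/r₂ − 1/a_t)] = 3.2476 km/s.
Second burn Δv₂ = |v₂ − v_p| = 0.8076 km/s.
Δv = Δv₁ + Δv₂ = 0.4574 + 0.8076 = 1.265 km/s.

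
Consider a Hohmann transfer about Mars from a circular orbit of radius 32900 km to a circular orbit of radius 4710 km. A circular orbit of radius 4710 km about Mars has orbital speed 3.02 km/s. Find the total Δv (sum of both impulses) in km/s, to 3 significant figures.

From the circular-orbit relation v² = μ/r at r = 4710 km: μ = v²r = (3.02)² × 4710 = 42957.1 km³/s².
Semi-major axis of the transfer orbit: a_t = (32900 + 4710)/2 = 18805 km.
Circular speed at r₁: v₁ = √(μ/r₁) = √(42957.1/32900) = 1.1427 km/s.
On the transfer ellipse at r₁, vis-viva equation gives v_a = √[μ(2/r₁ − 1/a_t)] = 0.57186 km/s.
First burn Δv₁ = |v_a − v₁| = 0.5708 km/s.
Circular speed at r₂: v₂ = √(μ/r₂) = 3.0200 km/s.
Transfer-orbit speed at r₂: v_p = √[μ(2/r₂ − 1/a_t)] = 3.9946 km/s.
Second burn Δv₂ = |v₂ − v_p| = 0.9746 km/s.
Total Δv = Δv₁ + Δv₂ = 1.545 km/s.

Δv = 1.55 km/s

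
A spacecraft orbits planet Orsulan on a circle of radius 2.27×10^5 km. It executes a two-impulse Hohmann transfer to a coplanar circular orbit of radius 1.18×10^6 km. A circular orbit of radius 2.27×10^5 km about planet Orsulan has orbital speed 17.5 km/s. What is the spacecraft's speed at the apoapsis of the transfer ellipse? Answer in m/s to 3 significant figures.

From the circular-orbit relation v² = μ/r at r = 2.27×10^5 km: μ = v²r = (17.5)² × 2.27×10^5 = 6.95188×10^7 km³/s².
The Hohmann ellipse has a_t = (r₁ + r₂)/2 = 7.035×10^5 km.
The apoapsis of the transfer ellipse is at r = 1.180×10^6 km.
Applying v² = μ(2/r − 1/a_t): v = 4.360 km/s.

v = 4360 m/s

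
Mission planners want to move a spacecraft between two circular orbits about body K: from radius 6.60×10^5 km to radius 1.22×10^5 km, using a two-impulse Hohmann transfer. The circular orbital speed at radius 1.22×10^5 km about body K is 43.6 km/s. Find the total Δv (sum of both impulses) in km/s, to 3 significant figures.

Δv = 21.3 km/s

From the circular-orbit relation v² = μ/r at r = 1.22×10^5 km: μ = v²r = (43.6)² × 1.22×10^5 = 2.31917×10^8 km³/s².
Semi-major axis of the transfer orbit: a_t = (6.600×10^5 + 1.220×10^5)/2 = 3.910×10^5 km.
Circular speed at r₁: v₁ = √(μ/r₁) = √(2.31917×10^8/6.600×10^5) = 18.745 km/s.
Transfer-orbit speed at r₁ (v² = μ(2/r − 1/a)): v_a = √[μ(2/r₁ − 1/a_t)] = 10.471 km/s.
First burn Δv₁ = |v_a − v₁| = 8.274 km/s.
Circular speed at r₂: v₂ = √(μ/r₂) = 43.60 km/s.
Transfer-orbit speed at r₂: v_p = √[μ(2/r₂ − 1/a_t)] = 56.65 km/s.
Second burn Δv₂ = |v₂ − v_p| = 13.05 km/s.
Total Δv = Δv₁ + Δv₂ = 21.32 km/s.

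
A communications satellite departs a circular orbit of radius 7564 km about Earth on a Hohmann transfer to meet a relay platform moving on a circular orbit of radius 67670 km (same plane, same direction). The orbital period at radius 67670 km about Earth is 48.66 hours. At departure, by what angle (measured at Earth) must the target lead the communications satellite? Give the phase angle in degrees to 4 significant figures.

φ = 105.4°

From Kepler's third law T² = 4π²r³/μ at r = 67670 km, T = 48.66 hours = 48.66 × 3600 s = 1.75176×10^5 s: μ = 4π²r³/T² = 3.98657×10^5 km³/s².
Semi-major axis of the transfer orbit: a_t = (7564 + 67670)/2 = 37617 km.
The half-period of the transfer ellipse is t = π√(a_t³/μ) = 36300 s.
The target's mean motion on its circular orbit is ω₂ = √(μ/r₂³) = 3.587×10^-5 rad/s.
Angle swept by the target during transfer: ω₂·t = 1.302 rad = 74.60°.
The communications satellite traverses 180° on the transfer ellipse, so the target must lead by 180° − 74.60° = 105.4°.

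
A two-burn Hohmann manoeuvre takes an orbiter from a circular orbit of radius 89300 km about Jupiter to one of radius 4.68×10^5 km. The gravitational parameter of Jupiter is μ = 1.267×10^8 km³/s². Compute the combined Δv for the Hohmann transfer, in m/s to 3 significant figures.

Δv = 18300 m/s

The Hohmann ellipse has a_t = (r₁ + r₂)/2 = 2.7865×10^5 km.
Circular speed at r₁: v₁ = √(μ/r₁) = √(1.267×10^8/89300) = 37.67 km/s.
Transfer-orbit speed at r₁ (v² = μ(2/r − 1/a)): v_p = √[μ(2/r₁ − 1/a_t)] = 48.82 km/s.
First burn Δv₁ = |v_p − v₁| = 11.15 km/s.
At r₂, v₂ = √(μ/r₂) = 16.4538 km/s.
Transfer-orbit speed at r₂: v_a = √[μ(2/r₂ − 1/a_t)] = 9.31454 km/s.
Second burn Δv₂ = |v₂ − v_a| = 7.139 km/s.
Δv = Δv₁ + Δv₂ = 11.15 + 7.139 = 18.29 km/s.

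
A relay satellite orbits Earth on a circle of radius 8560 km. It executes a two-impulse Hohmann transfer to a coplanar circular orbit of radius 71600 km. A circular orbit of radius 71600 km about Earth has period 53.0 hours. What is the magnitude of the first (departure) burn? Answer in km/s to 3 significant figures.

From Kepler's third law T² = 4π²r³/μ at r = 71600 km, T = 53.0 hours = 53.0 × 3600 s = 1.908×10^5 s: μ = 4π²r³/T² = 3.98054×10^5 km³/s².
The Hohmann ellipse has a_t = (r₁ + r₂)/2 = 40080 km.
On the circular orbit at r = 8560 km, v_c = √(μ/r) = 6.819 km/s.
Transfer-orbit speed at the same r (vis-viva, a = a_t): v_t = √[μ(2/r − 1/a_t)] = 9.114 km/s.
Δv₁ = |v_t − v_c| = |9.114 − 6.819| = 2.295 km/s.

Δv₁ = 2.30 km/s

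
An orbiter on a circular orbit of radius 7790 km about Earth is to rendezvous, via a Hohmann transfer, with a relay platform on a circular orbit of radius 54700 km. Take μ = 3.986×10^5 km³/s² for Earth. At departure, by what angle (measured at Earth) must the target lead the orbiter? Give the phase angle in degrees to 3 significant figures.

Transfer-ellipse semi-major axis a_t = (r₁ + r₂)/2 = (7790 + 54700)/2 = 31245 km.
The half-period of the transfer ellipse is t = π√(a_t³/μ) = 27482.2 s.
The target's mean motion on its circular orbit is ω₂ = √(μ/r₂³) = 4.93501×10^-5 rad/s.
Angle swept by the target during transfer: ω₂·t = 1.35625 rad = 77.71°.
The orbiter traverses 180° on the transfer ellipse, so the target must lead by 180° − 77.71° = 102°.

φ = 102°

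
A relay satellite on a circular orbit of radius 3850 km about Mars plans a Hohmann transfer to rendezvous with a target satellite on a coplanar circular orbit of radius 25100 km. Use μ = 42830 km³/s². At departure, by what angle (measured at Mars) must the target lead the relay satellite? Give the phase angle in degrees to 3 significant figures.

φ = 101°

Transfer-ellipse semi-major axis a_t = (r₁ + r₂)/2 = (3850 + 25100)/2 = 14475 km.
The half-period of the transfer ellipse is t = π√(a_t³/μ) = 26436 s.
The target's mean motion on its circular orbit is ω₂ = √(μ/r₂³) = 5.2043×10^-5 rad/s.
Angle swept by the target during transfer: ω₂·t = 1.3758 rad = 78.83°.
The relay satellite traverses 180° on the transfer ellipse, so the target must lead by 180° − 78.83° = 101°.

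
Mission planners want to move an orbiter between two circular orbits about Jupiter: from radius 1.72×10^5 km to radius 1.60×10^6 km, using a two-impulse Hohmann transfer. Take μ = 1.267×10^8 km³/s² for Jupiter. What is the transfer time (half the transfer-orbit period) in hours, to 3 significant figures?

t = 64.7 hours

The Hohmann ellipse has a_t = (r₁ + r₂)/2 = 8.860×10^5 km.
Transfer time t = π√(a_t³/μ) = π√((8.860×10^5)³ / 1.267×10^8) = 2.328×10^5 s.
Converting: 2.328×10^5 s ÷ 3600 s/hour = 64.7 hours.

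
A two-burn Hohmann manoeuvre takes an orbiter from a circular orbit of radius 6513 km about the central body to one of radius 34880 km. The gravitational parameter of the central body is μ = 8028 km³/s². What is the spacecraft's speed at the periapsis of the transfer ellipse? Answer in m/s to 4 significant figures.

v = 1441 m/s

Transfer-ellipse semi-major axis a_t = (r₁ + r₂)/2 = (6513 + 34880)/2 = 20696.5 km.
At periapsis, r = 6513 km.
Vis-viva: v = √[μ(2/r − 1/a_t)] = √[8028 × (2/6513 − 1/20696.5)] = 1.441 km/s.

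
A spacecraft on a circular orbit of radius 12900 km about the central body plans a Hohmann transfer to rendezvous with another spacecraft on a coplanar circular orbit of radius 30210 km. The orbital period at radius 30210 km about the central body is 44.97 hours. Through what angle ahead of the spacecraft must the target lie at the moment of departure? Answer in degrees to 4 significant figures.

φ = 71.52°

From Kepler's third law T² = 4π²r³/μ at r = 30210 km, T = 44.97 hours = 44.97 × 3600 s = 1.61892×10^5 s: μ = 4π²r³/T² = 41529.9 km³/s².
The Hohmann ellipse has a_t = (r₁ + r₂)/2 = 21555 km.
Transfer time t = π√(a_t³/μ) = 48786 s.
The target's mean motion on its circular orbit is ω₂ = √(μ/r₂³) = 3.8811×10^-5 rad/s.
Angle swept by the target during transfer: ω₂·t = 1.8934 rad = 108.48°.
Arrival is 180° from departure on the ellipse, so φ = 180° − 108.48° = 71.52°.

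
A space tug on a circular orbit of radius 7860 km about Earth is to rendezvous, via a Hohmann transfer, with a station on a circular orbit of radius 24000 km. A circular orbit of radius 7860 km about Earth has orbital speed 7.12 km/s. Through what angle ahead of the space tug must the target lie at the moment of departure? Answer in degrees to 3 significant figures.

From the circular-orbit relation v² = μ/r at r = 7860 km: μ = v²r = (7.12)² × 7860 = 3.98458×10^5 km³/s².
The Hohmann ellipse has a_t = (r₁ + r₂)/2 = 15930 km.
Transfer time t = π√(a_t³/μ) = 10006.5 s.
Target angular speed ω₂ = √(μ/r₂³) = 1.69775×10^-4 rad/s.
Angle swept by the target during transfer: ω₂·t = 1.6989 rad = 97.34°.
Arrival is 180° from departure on the ellipse, so φ = 180° − 97.34° = 82.7°.

φ = 82.7°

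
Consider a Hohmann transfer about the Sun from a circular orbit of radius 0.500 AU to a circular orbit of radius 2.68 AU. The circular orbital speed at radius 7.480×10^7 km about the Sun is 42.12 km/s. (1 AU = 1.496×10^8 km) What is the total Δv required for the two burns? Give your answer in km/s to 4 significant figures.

Δv = 20.55 km/s

From the circular-orbit relation v² = μ/r at r = 7.480×10^7 km: μ = v²r = (42.12)² × 7.480×10^7 = 1.32702×10^11 km³/s².
In km: r₁ = 0.500 × 1.496×10^8 = 7.480×10^7 km; r₂ = 2.68 × 1.496×10^8 = 4.00928×10^8 km.
Transfer-ellipse semi-major axis a_t = (r₁ + r₂)/2 = (7.480×10^7 + 4.00928×10^8)/2 = 2.37864×10^8 km.
At r₁ the circular-orbit speed is v₁ = √(μ/r₁) = 42.12 km/s.
Transfer-orbit speed at r₁ (v² = μ(2/r − 1/a)): v_p = √[μ(2/r₁ − 1/a_t)] = 54.68 km/s.
First burn Δv₁ = |v_p − v₁| = 12.56 km/s.
Circular speed at r₂: v₂ = √(μ/r₂) = 18.193 km/s.
Transfer-orbit speed at r₂: v_a = √[μ(2/r₂ − 1/a_t)] = 10.202 km/s.
Second burn Δv₂ = |v₂ − v_a| = 7.991 km/s.
Total Δv = Δv₁ + Δv₂ = 20.55 km/s.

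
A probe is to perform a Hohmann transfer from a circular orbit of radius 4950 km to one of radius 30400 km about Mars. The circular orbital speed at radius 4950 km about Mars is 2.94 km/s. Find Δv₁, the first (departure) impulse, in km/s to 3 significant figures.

Δv₁ = 0.916 km/s

From the circular-orbit relation v² = μ/r at r = 4950 km: μ = v²r = (2.94)² × 4950 = 42785.8 km³/s².
The Hohmann ellipse has a_t = (r₁ + r₂)/2 = 17675 km.
Circular speed at r = 4950 km: v_c = √(μ/r) = 2.9400 km/s.
Transfer-orbit speed at the same r (vis-viva, a = a_t): v_t = √[μ(2/r − 1/a_t)] = 3.8557 km/s.
Δv₁ = |v_t − v_c| = |3.8557 − 2.9400| = 0.9157 km/s.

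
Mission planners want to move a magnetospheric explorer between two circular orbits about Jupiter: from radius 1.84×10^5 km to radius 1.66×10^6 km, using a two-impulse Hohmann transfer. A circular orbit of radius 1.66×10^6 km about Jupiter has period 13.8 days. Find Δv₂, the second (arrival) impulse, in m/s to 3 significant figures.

Δv₂ = 4840 m/s

From Kepler's third law T² = 4π²r³/μ at r = 1.66×10^6 km, T = 13.8 days = 13.8 × 86400 s = 1.19232×10^6 s: μ = 4π²r³/T² = 1.27028×10^8 km³/s².
The Hohmann ellipse has a_t = (r₁ + r₂)/2 = 9.220×10^5 km.
On the circular orbit at r = 1.660×10^6 km, v_c = √(μ/r) = 8.748 km/s.
Transfer-orbit speed at the same r (vis-viva, a = a_t): v_t = √[μ(2/r − 1/a_t)] = 3.908 km/s.
Δv₂ = |v_t − v_c| = |3.908 − 8.748| = 4.840 km/s.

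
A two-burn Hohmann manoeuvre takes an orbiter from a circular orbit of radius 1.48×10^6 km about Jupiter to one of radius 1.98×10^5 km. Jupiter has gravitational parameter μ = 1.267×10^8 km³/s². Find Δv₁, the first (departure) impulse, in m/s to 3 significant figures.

Transfer-ellipse semi-major axis a_t = (r₁ + r₂)/2 = (1.480×10^6 + 1.980×10^5)/2 = 8.390×10^5 km.
On the circular orbit at r = 1.480×10^6 km, v_c = √(μ/r) = 9.2525 km/s.
Vis-viva on the transfer ellipse at r = 1.480×10^6 km gives v_t = √[μ(2/r − 1/a_t)] = 4.4948 km/s.
Δv₁ = |v_t − v_c| = |4.4948 − 9.2525| = 4.758 km/s.

Δv₁ = 4760 m/s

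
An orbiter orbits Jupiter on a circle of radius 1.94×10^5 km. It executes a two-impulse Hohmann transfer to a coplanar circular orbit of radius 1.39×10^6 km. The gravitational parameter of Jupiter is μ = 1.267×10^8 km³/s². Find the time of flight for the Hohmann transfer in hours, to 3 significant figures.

t = 54.6 hours

The Hohmann ellipse has a_t = (r₁ + r₂)/2 = 7.920×10^5 km.
Transfer time t = π√(a_t³/μ) = π√((7.920×10^5)³ / 1.267×10^8) = 1.967×10^5 s.
Converting: 1.967×10^5 s ÷ 3600 s/hour = 54.6 hours.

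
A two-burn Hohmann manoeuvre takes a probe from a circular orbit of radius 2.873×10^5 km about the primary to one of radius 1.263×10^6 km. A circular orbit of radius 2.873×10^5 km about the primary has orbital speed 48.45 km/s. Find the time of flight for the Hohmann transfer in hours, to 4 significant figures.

t = 22.93 hours

From the circular-orbit relation v² = μ/r at r = 2.873×10^5 km: μ = v²r = (48.45)² × 2.873×10^5 = 6.74409×10^8 km³/s².
Transfer-ellipse semi-major axis a_t = (r₁ + r₂)/2 = (2.873×10^5 + 1.263×10^6)/2 = 7.7515×10^5 km.
Transfer time t = π√(a_t³/μ) = π√((7.7515×10^5)³ / 6.74409×10^8) = 82560 s.
Converting: 82560 s ÷ 3600 s/hour = 22.93 hours.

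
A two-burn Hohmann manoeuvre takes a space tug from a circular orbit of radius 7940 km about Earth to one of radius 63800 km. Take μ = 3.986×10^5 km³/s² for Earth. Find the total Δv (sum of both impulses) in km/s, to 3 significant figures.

The Hohmann ellipse has a_t = (r₁ + r₂)/2 = 35870 km.
Circular speed at r₁: v₁ = √(μ/r₁) = √(3.986×10^5/7940) = 7.085 km/s.
Transfer-orbit speed at r₁ (vis-viva equation): v_p = √[μ(2/r₁ − 1/a_t)] = 9.449 km/s.
First burn Δv₁ = |v_p − v₁| = 2.364 km/s.
At r₂, v₂ = √(μ/r₂) = 2.500 km/s.
Transfer-orbit speed at r₂: v_a = √[μ(2/r₂ − 1/a_t)] = 1.176 km/s.
Second burn Δv₂ = |v₂ − v_a| = 1.324 km/s.
Total Δv = Δv₁ + Δv₂ = 3.688 km/s.

Δv = 3.69 km/s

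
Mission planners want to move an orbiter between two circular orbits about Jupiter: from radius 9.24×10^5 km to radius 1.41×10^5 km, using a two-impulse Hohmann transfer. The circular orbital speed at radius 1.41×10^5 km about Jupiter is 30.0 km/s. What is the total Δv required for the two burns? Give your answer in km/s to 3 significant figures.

Δv = 15.2 km/s

From the circular-orbit relation v² = μ/r at r = 1.41×10^5 km: μ = v²r = (30.0)² × 1.41×10^5 = 1.26900×10^8 km³/s².
Transfer-ellipse semi-major axis a_t = (r₁ + r₂)/2 = (9.240×10^5 + 1.410×10^5)/2 = 5.325×10^5 km.
Circular speed at r₁: v₁ = √(μ/r₁) = √(1.26900×10^8/9.240×10^5) = 11.719 km/s.
Transfer-orbit speed at r₁ (vis-viva equation): v_a = √[μ(2/r₁ − 1/a_t)] = 6.0304 km/s.
First burn Δv₁ = |v_a − v₁| = 5.689 km/s.
Circular speed at r₂: v₂ = √(μ/r₂) = 30.000 km/s.
Transfer-orbit speed at r₂: v_p = √[μ(2/r₂ − 1/a_t)] = 39.518 km/s.
Second burn Δv₂ = |v₂ − v_p| = 9.518 km/s.
Total Δv = Δv₁ + Δv₂ = 15.21 km/s.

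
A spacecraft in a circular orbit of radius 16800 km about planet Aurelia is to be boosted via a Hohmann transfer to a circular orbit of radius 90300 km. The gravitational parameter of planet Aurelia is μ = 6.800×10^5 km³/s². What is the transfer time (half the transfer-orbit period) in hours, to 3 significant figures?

Transfer-ellipse semi-major axis a_t = (r₁ + r₂)/2 = (16800 + 90300)/2 = 53550 km.
Half the transfer-orbit period gives t = π√(a_t³/μ) = 47210 s.
Converting: 47210 s ÷ 3600 s/hour = 13.1 hours.

t = 13.1 hours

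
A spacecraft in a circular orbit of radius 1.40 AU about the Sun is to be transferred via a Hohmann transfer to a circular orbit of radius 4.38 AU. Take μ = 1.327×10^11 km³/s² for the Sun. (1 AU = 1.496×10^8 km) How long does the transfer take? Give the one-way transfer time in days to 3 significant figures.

In km: r₁ = 1.40 × 1.496×10^8 = 2.0944×10^8 km; r₂ = 4.38 × 1.496×10^8 = 6.55248×10^8 km.
The Hohmann ellipse has a_t = (r₁ + r₂)/2 = 4.32344×10^8 km.
By Kepler's third law the transfer-orbit period is T = 2π√(a_t³/μ), so t = T/2 = 7.753×10^7 s.
Converting: 7.753×10^7 s ÷ 86400 s/day = 897 days.

t = 897 days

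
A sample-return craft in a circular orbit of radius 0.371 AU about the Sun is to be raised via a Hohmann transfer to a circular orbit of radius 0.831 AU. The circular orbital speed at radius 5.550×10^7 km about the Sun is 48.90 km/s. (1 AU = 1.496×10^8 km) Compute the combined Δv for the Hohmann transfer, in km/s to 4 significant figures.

From the circular-orbit relation v² = μ/r at r = 5.550×10^7 km: μ = v²r = (48.90)² × 5.550×10^7 = 1.32712×10^11 km³/s².
In km: r₁ = 0.371 × 1.496×10^8 = 5.55016×10^7 km; r₂ = 0.831 × 1.496×10^8 = 1.243176×10^8 km.
The Hohmann ellipse has a_t = (r₁ + r₂)/2 = 8.99096×10^7 km.
Circular speed at r₁: v₁ = √(μ/r₁) = √(1.32712×10^11/5.55016×10^7) = 48.90 km/s.
On the transfer ellipse at r₁, vis-viva equation gives v_p = √[μ(2/r₁ − 1/a_t)] = 57.50 km/s.
First burn Δv₁ = |v_p − v₁| = 8.600 km/s.
At r₂, v₂ = √(μ/r₂) = 32.673 km/s.
Transfer-orbit speed at r₂: v_a = √[μ(2/r₂ − 1/a_t)] = 25.671 km/s.
Second burn Δv₂ = |v₂ − v_a| = 7.002 km/s.
Total Δv = Δv₁ + Δv₂ = 15.60 km/s.

Δv = 15.60 km/s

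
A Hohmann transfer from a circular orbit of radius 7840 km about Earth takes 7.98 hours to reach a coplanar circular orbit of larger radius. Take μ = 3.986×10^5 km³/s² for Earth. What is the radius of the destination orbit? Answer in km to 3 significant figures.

Transfer time t = 7.98 hours = 28728 s, and t = π√(a_t³/μ).
So a_t = (μ t²/π²)^(1/3) = (3.986×10^5 × (28728)² / π²)^(1/3) = 32182 km.
Since a_t = (r₁ + r₂)/2, r₂ = 2a_t − r₁ = 2×32182 − 7840 = 56524 km.

r₂ = 56500 km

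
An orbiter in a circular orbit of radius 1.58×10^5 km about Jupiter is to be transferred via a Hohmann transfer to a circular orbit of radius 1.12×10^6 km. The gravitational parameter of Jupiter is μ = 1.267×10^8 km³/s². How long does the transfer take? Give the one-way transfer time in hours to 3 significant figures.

Transfer-ellipse semi-major axis a_t = (r₁ + r₂)/2 = (1.580×10^5 + 1.120×10^6)/2 = 6.390×10^5 km.
Transfer time t = π√(a_t³/μ) = π√((6.390×10^5)³ / 1.267×10^8) = 1.426×10^5 s.
Converting: 1.426×10^5 s ÷ 3600 s/hour = 39.6 hours.

t = 39.6 hours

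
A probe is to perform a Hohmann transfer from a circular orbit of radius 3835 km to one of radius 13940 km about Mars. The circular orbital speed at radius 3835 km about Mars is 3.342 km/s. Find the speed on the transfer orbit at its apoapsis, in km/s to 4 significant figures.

From the circular-orbit relation v² = μ/r at r = 3835 km: μ = v²r = (3.342)² × 3835 = 42833.0 km³/s².
Semi-major axis of the transfer orbit: a_t = (3835 + 13940)/2 = 8887.5 km.
The apoapsis of the transfer ellipse is at r = 13940 km.
Vis-viva: v = √[μ(2/r − 1/a_t)] = √[42833.0 × (2/13940 − 1/8887.5)] = 1.151 km/s.

v = 1.151 km/s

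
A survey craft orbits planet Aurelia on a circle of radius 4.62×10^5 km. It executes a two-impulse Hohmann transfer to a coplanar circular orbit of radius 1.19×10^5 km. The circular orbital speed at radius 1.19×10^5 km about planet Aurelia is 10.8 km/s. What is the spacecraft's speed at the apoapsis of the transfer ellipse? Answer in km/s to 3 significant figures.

v = 3.51 km/s

From the circular-orbit relation v² = μ/r at r = 1.19×10^5 km: μ = v²r = (10.8)² × 1.19×10^5 = 1.38802×10^7 km³/s².
The Hohmann ellipse has a_t = (r₁ + r₂)/2 = 2.905×10^5 km.
At apoapsis, r = 4.620×10^5 km.
From the vis-viva equation, v = √[μ(2/r − 1/a_t)] = 3.508 km/s.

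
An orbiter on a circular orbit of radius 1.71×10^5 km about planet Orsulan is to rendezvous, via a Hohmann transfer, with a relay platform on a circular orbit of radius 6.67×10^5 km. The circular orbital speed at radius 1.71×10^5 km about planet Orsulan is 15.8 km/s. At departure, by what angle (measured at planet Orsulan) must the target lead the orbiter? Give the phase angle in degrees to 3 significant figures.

From the circular-orbit relation v² = μ/r at r = 1.71×10^5 km: μ = v²r = (15.8)² × 1.71×10^5 = 4.26884×10^7 km³/s².
Transfer-ellipse semi-major axis a_t = (r₁ + r₂)/2 = (1.710×10^5 + 6.670×10^5)/2 = 4.190×10^5 km.
Transfer time t = π√(a_t³/μ) = 1.30411×10^5 s.
The target's mean motion on its circular orbit is ω₂ = √(μ/r₂³) = 1.19941×10^-5 rad/s.
Angle swept by the target during transfer: ω₂·t = 1.5642 rad = 89.62°.
Arrival is 180° from departure on the ellipse, so φ = 180° − 89.62° = 90.4°.

φ = 90.4°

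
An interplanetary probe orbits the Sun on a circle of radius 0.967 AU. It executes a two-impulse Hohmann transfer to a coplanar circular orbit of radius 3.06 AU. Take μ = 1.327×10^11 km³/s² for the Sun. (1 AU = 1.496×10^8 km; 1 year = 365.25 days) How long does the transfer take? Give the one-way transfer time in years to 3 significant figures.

t = 1.43 years

In km: r₁ = 0.967 × 1.496×10^8 = 1.446632×10^8 km; r₂ = 3.06 × 1.496×10^8 = 4.57776×10^8 km.
Semi-major axis of the transfer orbit: a_t = (1.446632×10^8 + 4.57776×10^8)/2 = 3.012196×10^8 km.
Transfer time t = π√(a_t³/μ) = π√((3.012196×10^8)³ / 1.327×10^11) = 4.509×10^7 s.
Converting: 4.509×10^7 s ÷ 3.15576×10^7 s/year (365.25 × 86400) = 1.43 years.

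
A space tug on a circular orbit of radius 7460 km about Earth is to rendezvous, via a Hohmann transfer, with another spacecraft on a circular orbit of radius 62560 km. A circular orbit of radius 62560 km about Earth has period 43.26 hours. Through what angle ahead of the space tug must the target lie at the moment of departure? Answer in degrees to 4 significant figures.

From Kepler's third law T² = 4π²r³/μ at r = 62560 km, T = 43.26 hours = 43.26 × 3600 s = 1.55736×10^5 s: μ = 4π²r³/T² = 3.98540×10^5 km³/s².
The Hohmann ellipse has a_t = (r₁ + r₂)/2 = 35010 km.
Transfer time t = π√(a_t³/μ) = 32599 s.
Target angular speed ω₂ = √(μ/r₂³) = 4.0345×10^-5 rad/s.
Angle swept by the target during transfer: ω₂·t = 1.3152 rad = 75.36°.
Arrival is 180° from departure on the ellipse, so φ = 180° − 75.36° = 104.6°.

φ = 104.6°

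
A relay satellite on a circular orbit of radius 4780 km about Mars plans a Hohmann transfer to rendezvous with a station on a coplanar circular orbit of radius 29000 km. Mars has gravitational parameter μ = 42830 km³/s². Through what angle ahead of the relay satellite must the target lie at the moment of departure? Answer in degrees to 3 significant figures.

Semi-major axis of the transfer orbit: a_t = (4780 + 29000)/2 = 16890 km.
The half-period of the transfer ellipse is t = π√(a_t³/μ) = 33320 s.
Target angular speed ω₂ = √(μ/r₂³) = 4.191×10^-5 rad/s.
Angle swept by the target during transfer: ω₂·t = 1.3964 rad = 80.01°.
Arrival is 180° from departure on the ellipse, so φ = 180° − 80.01° = 100°.

φ = 100°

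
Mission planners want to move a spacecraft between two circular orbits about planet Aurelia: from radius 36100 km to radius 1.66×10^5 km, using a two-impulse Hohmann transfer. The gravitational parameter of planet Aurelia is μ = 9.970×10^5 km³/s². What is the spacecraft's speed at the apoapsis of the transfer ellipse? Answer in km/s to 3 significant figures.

v = 1.46 km/s

Transfer-ellipse semi-major axis a_t = (r₁ + r₂)/2 = (36100 + 1.660×10^5)/2 = 1.0105×10^5 km.
At apoapsis, r = 1.660×10^5 km.
Applying v² = μ(2/r − 1/a_t): v = 1.465 km/s.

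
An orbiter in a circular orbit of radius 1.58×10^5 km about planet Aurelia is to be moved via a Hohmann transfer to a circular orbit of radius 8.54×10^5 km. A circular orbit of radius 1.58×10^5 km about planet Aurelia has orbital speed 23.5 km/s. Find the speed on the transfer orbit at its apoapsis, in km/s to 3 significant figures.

From the circular-orbit relation v² = μ/r at r = 1.58×10^5 km: μ = v²r = (23.5)² × 1.58×10^5 = 8.72555×10^7 km³/s².
Transfer-ellipse semi-major axis a_t = (r₁ + r₂)/2 = (1.580×10^5 + 8.540×10^5)/2 = 5.060×10^5 km.
The apoapsis of the transfer ellipse is at r = 8.540×10^5 km.
Vis-viva: v = √[μ(2/r − 1/a_t)] = √[8.72555×10^7 × (2/8.540×10^5 − 1/5.060×10^5)] = 5.648 km/s.

v = 5.65 km/s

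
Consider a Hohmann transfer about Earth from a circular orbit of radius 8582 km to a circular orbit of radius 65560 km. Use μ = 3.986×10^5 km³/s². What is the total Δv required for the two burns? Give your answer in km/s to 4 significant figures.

Transfer-ellipse semi-major axis a_t = (r₁ + r₂)/2 = (8582 + 65560)/2 = 37071 km.
At r₁ the circular-orbit speed is v₁ = √(μ/r₁) = 6.815 km/s.
On the transfer ellipse at r₁, vis-viva equation gives v_p = √[μ(2/r₁ − 1/a_t)] = 9.063 km/s.
First burn Δv₁ = |v_p − v₁| = 2.248 km/s.
Circular speed at r₂: v₂ = √(μ/r₂) = 2.4658 km/s.
Transfer-orbit speed at r₂: v_a = √[μ(2/r₂ − 1/a_t)] = 1.1864 km/s.
Second burn Δv₂ = |v₂ − v_a| = 1.279 km/s.
Δv = Δv₁ + Δv₂ = 2.248 + 1.279 = 3.527 km/s.

Δv = 3.527 km/s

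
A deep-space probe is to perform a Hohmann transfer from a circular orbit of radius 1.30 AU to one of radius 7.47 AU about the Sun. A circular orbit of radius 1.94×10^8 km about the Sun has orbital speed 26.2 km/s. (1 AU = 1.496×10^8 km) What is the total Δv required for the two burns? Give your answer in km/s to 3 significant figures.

Δv = 13.0 km/s

From the circular-orbit relation v² = μ/r at r = 1.94×10^8 km: μ = v²r = (26.2)² × 1.94×10^8 = 1.33169×10^11 km³/s².
In km: r₁ = 1.30 × 1.496×10^8 = 1.9448×10^8 km; r₂ = 7.47 × 1.496×10^8 = 1.117512×10^9 km.
Transfer-ellipse semi-major axis a_t = (r₁ + r₂)/2 = (1.9448×10^8 + 1.117512×10^9)/2 = 6.55996×10^8 km.
Circular speed at r₁: v₁ = √(μ/r₁) = √(1.33169×10^11/1.9448×10^8) = 26.168 km/s.
Transfer-orbit speed at r₁ (vis-viva): v_p = √[μ(2/r₁ − 1/a_t)] = 34.154 km/s.
First burn Δv₁ = |v_p − v₁| = 7.986 km/s.
Circular speed at r₂: v₂ = √(μ/r₂) = 10.9163 km/s.
Transfer-orbit speed at r₂: v_a = √[μ(2/r₂ − 1/a_t)] = 5.94378 km/s.
Second burn Δv₂ = |v₂ − v_a| = 4.973 km/s.
Δv = Δv₁ + Δv₂ = 7.986 + 4.973 = 12.96 km/s.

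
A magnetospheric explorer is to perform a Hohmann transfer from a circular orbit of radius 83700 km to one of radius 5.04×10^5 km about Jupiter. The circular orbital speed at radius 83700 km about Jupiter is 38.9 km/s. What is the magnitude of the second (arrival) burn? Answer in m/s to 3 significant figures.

Δv₂ = 7390 m/s

From the circular-orbit relation v² = μ/r at r = 83700 km: μ = v²r = (38.9)² × 83700 = 1.26656×10^8 km³/s².
Transfer-ellipse semi-major axis a_t = (r₁ + r₂)/2 = (83700 + 5.040×10^5)/2 = 2.9385×10^5 km.
On the circular orbit at r = 5.040×10^5 km, v_c = √(μ/r) = 15.8525 km/s.
Transfer-orbit speed at the same r (vis-viva, a = a_t): v_t = √[μ(2/r − 1/a_t)] = 8.46052 km/s.
Δv₂ = |v_t − v_c| = |8.46052 − 15.8525| = 7.392 km/s.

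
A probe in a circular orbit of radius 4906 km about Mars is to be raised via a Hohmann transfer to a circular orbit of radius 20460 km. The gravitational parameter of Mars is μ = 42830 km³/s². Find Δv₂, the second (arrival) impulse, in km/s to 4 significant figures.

Δv₂ = 0.5470 km/s

Transfer-ellipse semi-major axis a_t = (r₁ + r₂)/2 = (4906 + 20460)/2 = 12683 km.
On the circular orbit at r = 20460 km, v_c = √(μ/r) = 1.44684 km/s.
Transfer-orbit speed at the same r (vis-viva, a = a_t): v_t = √[μ(2/r − 1/a_t)] = 0.899858 km/s.
Δv₂ = |v_t − v_c| = |0.899858 − 1.44684| = 0.5470 km/s.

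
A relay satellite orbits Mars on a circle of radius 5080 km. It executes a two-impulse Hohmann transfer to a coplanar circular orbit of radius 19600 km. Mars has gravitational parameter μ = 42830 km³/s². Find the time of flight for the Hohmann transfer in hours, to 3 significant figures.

The Hohmann ellipse has a_t = (r₁ + r₂)/2 = 12340 km.
By Kepler's third law the transfer-orbit period is T = 2π√(a_t³/μ), so t = T/2 = 20810 s.
Converting: 20810 s ÷ 3600 s/hour = 5.78 hours.

t = 5.78 hours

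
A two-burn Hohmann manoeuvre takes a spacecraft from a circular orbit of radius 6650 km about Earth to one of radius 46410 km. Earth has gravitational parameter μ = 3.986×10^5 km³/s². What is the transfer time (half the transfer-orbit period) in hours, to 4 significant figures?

The Hohmann ellipse has a_t = (r₁ + r₂)/2 = 26530 km.
Half the transfer-orbit period gives t = π√(a_t³/μ) = 21502 s.
Converting: 21502 s ÷ 3600 s/hour = 5.973 hours.

t = 5.973 hours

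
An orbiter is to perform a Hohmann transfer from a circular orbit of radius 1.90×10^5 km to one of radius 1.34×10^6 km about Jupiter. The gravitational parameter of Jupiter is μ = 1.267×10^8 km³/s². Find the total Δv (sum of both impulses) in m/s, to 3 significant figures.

Semi-major axis of the transfer orbit: a_t = (1.900×10^5 + 1.340×10^6)/2 = 7.650×10^5 km.
Circular speed at r₁: v₁ = √(μ/r₁) = √(1.267×10^8/1.900×10^5) = 25.823 km/s.
Transfer-orbit speed at r₁ (vis-viva): v_p = √[μ(2/r₁ − 1/a_t)] = 34.177 km/s.
First burn Δv₁ = |v_p − v₁| = 8.354 km/s.
Circular speed at r₂: v₂ = √(μ/r₂) = 9.724 km/s.
Transfer-orbit speed at r₂: v_a = √[μ(2/r₂ − 1/a_t)] = 4.846 km/s.
Second burn Δv₂ = |v₂ − v_a| = 4.878 km/s.
Total Δv = Δv₁ + Δv₂ = 13.23 km/s.

Δv = 13200 m/s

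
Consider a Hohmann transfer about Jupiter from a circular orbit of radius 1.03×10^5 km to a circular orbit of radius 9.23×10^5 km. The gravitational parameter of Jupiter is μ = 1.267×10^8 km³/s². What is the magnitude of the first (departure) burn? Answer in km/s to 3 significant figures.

Δv₁ = 12.0 km/s

Transfer-ellipse semi-major axis a_t = (r₁ + r₂)/2 = (1.030×10^5 + 9.230×10^5)/2 = 5.130×10^5 km.
On the circular orbit at r = 1.030×10^5 km, v_c = √(μ/r) = 35.07 km/s.
Vis-viva on the transfer ellipse at r = 1.030×10^5 km gives v_t = √[μ(2/r − 1/a_t)] = 47.04 km/s.
Δv₁ = |v_t − v_c| = |47.04 − 35.07| = 11.97 km/s.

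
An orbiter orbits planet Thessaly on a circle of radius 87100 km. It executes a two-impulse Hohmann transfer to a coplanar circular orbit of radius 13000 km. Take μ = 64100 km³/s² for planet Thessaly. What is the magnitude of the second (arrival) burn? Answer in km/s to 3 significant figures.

Δv₂ = 0.709 km/s

Semi-major axis of the transfer orbit: a_t = (87100 + 13000)/2 = 50050 km.
On the circular orbit at r = 13000 km, v_c = √(μ/r) = 2.2205 km/s.
Transfer-orbit speed at the same r (vis-viva, a = a_t): v_t = √[μ(2/r − 1/a_t)] = 2.9293 km/s.
Δv₂ = |v_t − v_c| = |2.9293 − 2.2205| = 0.7088 km/s.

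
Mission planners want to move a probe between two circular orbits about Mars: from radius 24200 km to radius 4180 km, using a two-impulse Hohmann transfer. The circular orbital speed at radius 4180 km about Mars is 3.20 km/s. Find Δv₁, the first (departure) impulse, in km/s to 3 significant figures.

Δv₁ = 0.608 km/s

From the circular-orbit relation v² = μ/r at r = 4180 km: μ = v²r = (3.20)² × 4180 = 42803.2 km³/s².
Transfer-ellipse semi-major axis a_t = (r₁ + r₂)/2 = (24200 + 4180)/2 = 14190 km.
Circular speed at r = 24200 km: v_c = √(μ/r) = 1.3299 km/s.
Vis-viva on the transfer ellipse at r = 24200 km gives v_t = √[μ(2/r − 1/a_t)] = 0.72182 km/s.
Δv₁ = |v_t − v_c| = |0.72182 − 1.3299| = 0.6081 km/s.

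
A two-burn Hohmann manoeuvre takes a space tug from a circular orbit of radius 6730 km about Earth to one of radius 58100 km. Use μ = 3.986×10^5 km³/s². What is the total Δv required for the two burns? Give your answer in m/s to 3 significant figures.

The Hohmann ellipse has a_t = (r₁ + r₂)/2 = 32415 km.
At r₁ the circular-orbit speed is v₁ = √(μ/r₁) = 7.6959 km/s.
On the transfer ellipse at r₁, vis-viva equation gives v_p = √[μ(2/r₁ − 1/a_t)] = 10.303 km/s.
First burn Δv₁ = |v_p − v₁| = 2.607 km/s.
At r₂, v₂ = √(μ/r₂) = 2.619 km/s.
Transfer-orbit speed at r₂: v_a = √[μ(2/r₂ − 1/a_t)] = 1.193 km/s.
Second burn Δv₂ = |v₂ − v_a| = 1.426 km/s.
Δv = Δv₁ + Δv₂ = 2.607 + 1.426 = 4.033 km/s.

Δv = 4030 m/s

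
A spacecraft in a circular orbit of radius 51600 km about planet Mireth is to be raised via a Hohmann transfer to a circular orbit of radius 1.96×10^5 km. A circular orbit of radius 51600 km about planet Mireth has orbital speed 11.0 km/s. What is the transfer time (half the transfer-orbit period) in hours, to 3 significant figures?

t = 15.2 hours

From the circular-orbit relation v² = μ/r at r = 51600 km: μ = v²r = (11.0)² × 51600 = 6.24360×10^6 km³/s².
Transfer-ellipse semi-major axis a_t = (r₁ + r₂)/2 = (51600 + 1.960×10^5)/2 = 1.238×10^5 km.
By Kepler's third law the transfer-orbit period is T = 2π√(a_t³/μ), so t = T/2 = 54770 s.
Converting: 54770 s ÷ 3600 s/hour = 15.2 hours.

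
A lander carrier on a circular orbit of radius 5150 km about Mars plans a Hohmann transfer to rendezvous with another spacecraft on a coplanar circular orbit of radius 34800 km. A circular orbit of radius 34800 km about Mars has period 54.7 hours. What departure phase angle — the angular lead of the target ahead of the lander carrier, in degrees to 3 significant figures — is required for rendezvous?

φ = 102°

From Kepler's third law T² = 4π²r³/μ at r = 34800 km, T = 54.7 hours = 54.7 × 3600 s = 1.9692×10^5 s: μ = 4π²r³/T² = 42906.0 km³/s².
The Hohmann ellipse has a_t = (r₁ + r₂)/2 = 19975 km.
Transfer time t = π√(a_t³/μ) = 42817 s.
Target angular speed ω₂ = √(μ/r₂³) = 3.1907×10^-5 rad/s.
Angle swept by the target during transfer: ω₂·t = 1.3662 rad = 78.28°.
Arrival is 180° from departure on the ellipse, so φ = 180° − 78.28° = 102°.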